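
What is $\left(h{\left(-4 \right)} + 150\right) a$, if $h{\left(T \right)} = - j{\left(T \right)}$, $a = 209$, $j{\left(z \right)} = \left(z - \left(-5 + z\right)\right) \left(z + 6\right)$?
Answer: $29260$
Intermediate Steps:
$j{\left(z \right)} = 30 + 5 z$ ($j{\left(z \right)} = 5 \left(6 + z\right) = 30 + 5 z$)
$h{\left(T \right)} = -30 - 5 T$ ($h{\left(T \right)} = - (30 + 5 T) = -30 - 5 T$)
$\left(h{\left(-4 \right)} + 150\right) a = \left(\left(-30 - -20\right) + 150\right) 209 = \left(\left(-30 + 20\right) + 150\right) 209 = \left(-10 + 150\right) 209 = 140 \cdot 209 = 29260$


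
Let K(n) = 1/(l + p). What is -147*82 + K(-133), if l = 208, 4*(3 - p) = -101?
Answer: -11391026/945 ≈ -12054.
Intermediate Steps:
p = 113/4 (p = 3 - 1/4*(-101) = 3 + 101/4 = 113/4 ≈ 28.250)
K(n) = 4/945 (K(n) = 1/(208 + 113/4) = 1/(945/4) = 4/945)
-147*82 + K(-133) = -147*82 + 4/945 = -12054 + 4/945 = -11391026/945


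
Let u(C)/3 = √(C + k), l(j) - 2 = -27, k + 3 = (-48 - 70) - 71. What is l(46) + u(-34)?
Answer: -25 + 3*I*√226 ≈ -25.0 + 45.1*I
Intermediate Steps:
k = -192 (k = -3 + ((-48 - 70) - 71) = -3 + (-118 - 71) = -3 - 189 = -192)
l(j) = -25 (l(j) = 2 - 27 = -25)
u(C) = 3*√(-192 + C) (u(C) = 3*√(C - 192) = 3*√(-192 + C))
l(46) + u(-34) = -25 + 3*√(-192 - 34) = -25 + 3*√(-226) = -25 + 3*(I*√226) = -25 + 3*I*√226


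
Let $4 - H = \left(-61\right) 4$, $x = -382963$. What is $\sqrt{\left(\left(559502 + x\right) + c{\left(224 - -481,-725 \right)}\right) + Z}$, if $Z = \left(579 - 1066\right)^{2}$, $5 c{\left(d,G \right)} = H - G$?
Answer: $\frac{\sqrt{10347565}}{5} \approx 643.35$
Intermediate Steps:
$H = 248$ ($H = 4 - \left(-61\right) 4 = 4 - -244 = 4 + 244 = 248$)
$c{\left(d,G \right)} = \frac{248}{5} - \frac{G}{5}$ ($c{\left(d,G \right)} = \frac{248 - G}{5} = \frac{248}{5} - \frac{G}{5}$)
$Z = 237169$ ($Z = \left(579 - 1066\right)^{2} = \left(-487\right)^{2} = 237169$)
$\sqrt{\left(\left(559502 + x\right) + c{\left(224 - -481,-725 \right)}\right) + Z} = \sqrt{\left(\left(559502 - 382963\right) + \left(\frac{248}{5} - -145\right)\right) + 237169} = \sqrt{\left(176539 + \left(\frac{248}{5} + 145\right)\right) + 237169} = \sqrt{\left(176539 + \frac{973}{5}\right) + 237169} = \sqrt{\frac{883668}{5} + 237169} = \sqrt{\frac{2069513}{5}} = \frac{\sqrt{10347565}}{5}$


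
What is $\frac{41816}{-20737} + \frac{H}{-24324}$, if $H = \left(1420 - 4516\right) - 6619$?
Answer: $- \frac{815672429}{504406788} \approx -1.6171$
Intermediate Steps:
$H = -9715$ ($H = \left(1420 - 4516\right) - 6619 = -3096 - 6619 = -9715$)
$\frac{41816}{-20737} + \frac{H}{-24324} = \frac{41816}{-20737} - \frac{9715}{-24324} = 41816 \left(- \frac{1}{20737}\right) - - \frac{9715}{24324} = - \frac{41816}{20737} + \frac{9715}{24324} = - \frac{815672429}{504406788}$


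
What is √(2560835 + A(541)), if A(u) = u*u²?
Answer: 2*√40225314 ≈ 12685.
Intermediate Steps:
A(u) = u³
√(2560835 + A(541)) = √(2560835 + 541³) = √(2560835 + 158340421) = √160901256 = 2*√40225314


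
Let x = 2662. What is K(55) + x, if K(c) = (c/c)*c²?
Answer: 5687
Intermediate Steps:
K(c) = c² (K(c) = 1*c² = c²)
K(55) + x = 55² + 2662 = 3025 + 2662 = 5687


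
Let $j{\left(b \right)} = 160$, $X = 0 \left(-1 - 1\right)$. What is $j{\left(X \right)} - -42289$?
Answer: $42449$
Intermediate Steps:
$X = 0$ ($X = 0 \left(-2\right) = 0$)
$j{\left(X \right)} - -42289 = 160 - -42289 = 160 + 42289 = 42449$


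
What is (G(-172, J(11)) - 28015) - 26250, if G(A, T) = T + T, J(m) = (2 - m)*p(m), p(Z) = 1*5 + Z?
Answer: -54553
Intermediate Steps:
p(Z) = 5 + Z
J(m) = (2 - m)*(5 + m)
G(A, T) = 2*T
(G(-172, J(11)) - 28015) - 26250 = (2*(-(-2 + 11)*(5 + 11)) - 28015) - 26250 = (2*(-1*9*16) - 28015) - 26250 = (2*(-144) - 28015) - 26250 = (-288 - 28015) - 26250 = -28303 - 26250 = -54553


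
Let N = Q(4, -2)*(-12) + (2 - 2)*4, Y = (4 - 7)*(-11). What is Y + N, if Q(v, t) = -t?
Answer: 9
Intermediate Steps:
Y = 33 (Y = -3*(-11) = 33)
N = -24 (N = -1*(-2)*(-12) + (2 - 2)*4 = 2*(-12) + 0*4 = -24 + 0 = -24)
Y + N = 33 - 24 = 9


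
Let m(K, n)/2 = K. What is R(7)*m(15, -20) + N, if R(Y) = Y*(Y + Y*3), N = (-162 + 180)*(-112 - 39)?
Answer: 3162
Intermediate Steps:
N = -2718 (N = 18*(-151) = -2718)
m(K, n) = 2*K
R(Y) = 4*Y² (R(Y) = Y*(Y + 3*Y) = Y*(4*Y) = 4*Y²)
R(7)*m(15, -20) + N = (4*7²)*(2*15) - 2718 = (4*49)*30 - 2718 = 196*30 - 2718 = 5880 - 2718 = 3162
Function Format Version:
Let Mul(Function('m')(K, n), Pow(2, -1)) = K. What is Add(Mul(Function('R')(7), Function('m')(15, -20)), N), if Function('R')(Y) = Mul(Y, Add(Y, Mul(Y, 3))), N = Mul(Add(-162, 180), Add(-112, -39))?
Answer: 3162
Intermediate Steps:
N = -2718 (N = Mul(18, -151) = -2718)
Function('m')(K, n) = Mul(2, K)
Function('R')(Y) = Mul(4, Pow(Y, 2)) (Function('R')(Y) = Mul(Y, Add(Y, Mul(3, Y))) = Mul(Y, Mul(4, Y)) = Mul(4, Pow(Y, 2)))
Add(Mul(Function('R')(7), Function('m')(15, -20)), N) = Add(Mul(Mul(4, Pow(7, 2)), Mul(2, 15)), -2718) = Add(Mul(Mul(4, 49), 30), -2718) = Add(Mul(196, 30), -2718) = Add(5880, -2718) = 3162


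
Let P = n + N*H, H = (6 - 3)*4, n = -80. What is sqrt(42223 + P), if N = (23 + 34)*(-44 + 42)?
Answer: 5*sqrt(1631) ≈ 201.93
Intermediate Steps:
N = -114 (N = 57*(-2) = -114)
H = 12 (H = 3*4 = 12)
P = -1448 (P = -80 - 114*12 = -80 - 1368 = -1448)
sqrt(42223 + P) = sqrt(42223 - 1448) = sqrt(40775) = 5*sqrt(1631)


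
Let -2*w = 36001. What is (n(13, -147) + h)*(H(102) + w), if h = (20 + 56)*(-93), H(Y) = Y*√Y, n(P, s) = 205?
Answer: 247074863/2 - 700026*√102 ≈ 1.1647e+8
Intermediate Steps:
w = -36001/2 (w = -½*36001 = -36001/2 ≈ -18001.)
H(Y) = Y^(3/2)
h = -7068 (h = 76*(-93) = -7068)
(n(13, -147) + h)*(H(102) + w) = (205 - 7068)*(102^(3/2) - 36001/2) = -6863*(102*√102 - 36001/2) = -6863*(-36001/2 + 102*√102) = 247074863/2 - 700026*√102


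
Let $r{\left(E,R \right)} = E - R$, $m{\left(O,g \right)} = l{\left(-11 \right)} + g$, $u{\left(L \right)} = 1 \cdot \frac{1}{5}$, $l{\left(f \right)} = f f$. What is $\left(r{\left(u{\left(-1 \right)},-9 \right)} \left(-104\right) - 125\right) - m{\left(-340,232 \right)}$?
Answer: $- \frac{7174}{5} \approx -1434.8$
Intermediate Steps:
$l{\left(f \right)} = f^{2}$
$u{\left(L \right)} = \frac{1}{5}$ ($u{\left(L \right)} = 1 \cdot \frac{1}{5} = \frac{1}{5}$)
$m{\left(O,g \right)} = 121 + g$ ($m{\left(O,g \right)} = \left(-11\right)^{2} + g = 121 + g$)
$\left(r{\left(u{\left(-1 \right)},-9 \right)} \left(-104\right) - 125\right) - m{\left(-340,232 \right)} = \left(\left(\frac{1}{5} - -9\right) \left(-104\right) - 125\right) - \left(121 + 232\right) = \left(\left(\frac{1}{5} + 9\right) \left(-104\right) - 125\right) - 353 = \left(\frac{46}{5} \left(-104\right) - 125\right) - 353 = \left(- \frac{4784}{5} - 125\right) - 353 = - \frac{5409}{5} - 353 = - \frac{7174}{5}$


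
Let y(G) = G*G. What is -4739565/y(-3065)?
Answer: -947913/1878845 ≈ -0.50452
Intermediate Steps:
y(G) = G²
-4739565/y(-3065) = -4739565/((-3065)²) = -4739565/9394225 = -4739565*1/9394225 = -947913/1878845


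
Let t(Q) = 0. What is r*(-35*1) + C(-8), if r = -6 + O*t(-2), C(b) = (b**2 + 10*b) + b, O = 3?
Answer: 186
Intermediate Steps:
C(b) = b**2 + 11*b
r = -6 (r = -6 + 3*0 = -6 + 0 = -6)
r*(-35*1) + C(-8) = -(-210) - 8*(11 - 8) = -6*(-35) - 8*3 = 210 - 24 = 186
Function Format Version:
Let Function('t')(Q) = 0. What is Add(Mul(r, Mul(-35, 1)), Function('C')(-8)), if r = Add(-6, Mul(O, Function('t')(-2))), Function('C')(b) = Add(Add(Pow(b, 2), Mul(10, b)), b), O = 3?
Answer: 186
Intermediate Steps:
Function('C')(b) = Add(Pow(b, 2), Mul(11, b))
r = -6 (r = Add(-6, Mul(3, 0)) = Add(-6, 0) = -6)
Add(Mul(r, Mul(-35, 1)), Function('C')(-8)) = Add(Mul(-6, Mul(-35, 1)), Mul(-8, Add(11, -8))) = Add(Mul(-6, -35), Mul(-8, 3)) = Add(210, -24) = 186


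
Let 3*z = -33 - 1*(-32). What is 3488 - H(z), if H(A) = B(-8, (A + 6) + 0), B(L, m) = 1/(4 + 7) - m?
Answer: 115288/33 ≈ 3493.6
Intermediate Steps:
z = -1/3 (z = (-33 - 1*(-32))/3 = (-33 + 32)/3 = (1/3)*(-1) = -1/3 ≈ -0.33333)
B(L, m) = 1/11 - m
H(A) = -65/11 - A (H(A) = 1/11 - ((A + 6) + 0) = 1/11 - ((6 + A) + 0) = 1/11 - (6 + A) = 1/11 + (-6 - A) = -65/11 - A)
3488 - H(z) = 3488 - (-65/11 - 1*(-1/3)) = 3488 - (-65/11 + 1/3) = 3488 - 1*(-184/33) = 3488 + 184/33 = 115288/33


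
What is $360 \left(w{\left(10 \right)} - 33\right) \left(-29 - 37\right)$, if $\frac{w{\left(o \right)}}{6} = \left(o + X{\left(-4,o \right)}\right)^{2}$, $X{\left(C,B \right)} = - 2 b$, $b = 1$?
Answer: $-8339760$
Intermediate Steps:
$X{\left(C,B \right)} = -2$ ($X{\left(C,B \right)} = \left(-2\right) 1 = -2$)
$w{\left(o \right)} = 6 \left(-2 + o\right)^{2}$ ($w{\left(o \right)} = 6 \left(o - 2\right)^{2} = 6 \left(-2 + o\right)^{2}$)
$360 \left(w{\left(10 \right)} - 33\right) \left(-29 - 37\right) = 360 \left(6 \left(-2 + 10\right)^{2} - 33\right) \left(-29 - 37\right) = 360 \left(6 \cdot 8^{2} - 33\right) \left(-66\right) = 360 \left(6 \cdot 64 - 33\right) \left(-66\right) = 360 \left(384 - 33\right) \left(-66\right) = 360 \cdot 351 \left(-66\right) = 360 \left(-23166\right) = -8339760$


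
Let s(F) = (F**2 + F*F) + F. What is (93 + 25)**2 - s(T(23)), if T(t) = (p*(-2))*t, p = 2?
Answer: -2912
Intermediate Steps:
T(t) = -4*t (T(t) = (2*(-2))*t = -4*t)
s(F) = F + 2*F**2 (s(F) = (F**2 + F**2) + F = 2*F**2 + F = F + 2*F**2)
(93 + 25)**2 - s(T(23)) = (93 + 25)**2 - (-4*23)*(1 + 2*(-4*23)) = 118**2 - (-92)*(1 + 2*(-92)) = 13924 - (-92)*(1 - 184) = 13924 - (-92)*(-183) = 13924 - 1*16836 = 13924 - 16836 = -2912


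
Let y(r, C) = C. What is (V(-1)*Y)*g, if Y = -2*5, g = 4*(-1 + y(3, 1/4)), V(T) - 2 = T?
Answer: 30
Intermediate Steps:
V(T) = 2 + T
g = -3 (g = 4*(-1 + 1/4) = 4*(-3/4) = -3)
Y = -10
(V(-1)*Y)*g = ((2 - 1)*(-10))*(-3) = (1*(-10))*(-3) = -10*(-3) = 30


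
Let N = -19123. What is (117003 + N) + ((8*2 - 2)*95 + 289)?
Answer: 99499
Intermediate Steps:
(117003 + N) + ((8*2 - 2)*95 + 289) = (117003 - 19123) + ((8*2 - 2)*95 + 289) = 97880 + ((16 - 2)*95 + 289) = 97880 + (14*95 + 289) = 97880 + (1330 + 289) = 97880 + 1619 = 99499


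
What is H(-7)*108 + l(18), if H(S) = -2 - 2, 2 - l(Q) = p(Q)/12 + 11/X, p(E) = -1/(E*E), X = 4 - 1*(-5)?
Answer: -1676591/3888 ≈ -431.22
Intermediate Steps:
X = 9 (X = 4 + 5 = 9)
p(E) = -1/E² (p(E) = -1/(E²) = -1/E²)
l(Q) = 7/9 + 1/(12*Q²) (l(Q) = 2 - (-1/Q²/12 + 11/9) = 2 - (-1/Q²*(1/12) + 11*(⅑)) = 2 - (-1/(12*Q²) + 11/9) = 2 - (11/9 - 1/(12*Q²)) = 2 + (-11/9 + 1/(12*Q²)) = 7/9 + 1/(12*Q²))
H(S) = -4
H(-7)*108 + l(18) = -4*108 + (7/9 + (1/12)/18²) = -432 + (7/9 + (1/12)*(1/324)) = -432 + (7/9 + 1/3888) = -432 + 3025/3888 = -1676591/3888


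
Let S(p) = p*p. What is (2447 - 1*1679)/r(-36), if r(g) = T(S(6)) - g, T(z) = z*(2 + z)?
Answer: 64/117 ≈ 0.54701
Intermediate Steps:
S(p) = p²
r(g) = 1368 - g (r(g) = 6²*(2 + 6²) - g = 36*(2 + 36) - g = 36*38 - g = 1368 - g)
(2447 - 1*1679)/r(-36) = (2447 - 1*1679)/(1368 - 1*(-36)) = (2447 - 1679)/(1368 + 36) = 768/1404 = 768*(1/1404) = 64/117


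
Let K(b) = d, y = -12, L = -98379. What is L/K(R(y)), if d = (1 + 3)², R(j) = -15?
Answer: -98379/16 ≈ -6148.7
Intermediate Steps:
d = 16 (d = 4² = 16)
K(b) = 16
L/K(R(y)) = -98379/16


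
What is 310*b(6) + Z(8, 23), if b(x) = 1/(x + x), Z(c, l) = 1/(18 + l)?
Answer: 6361/246 ≈ 25.858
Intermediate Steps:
b(x) = 1/(2*x)
310*b(6) + Z(8, 23) = 310*((1/2)/6) + 1/(18 + 23) = 310*((1/2)*(1/6)) + 1/41 = 310*(1/12) + 1/41 = 155/6 + 1/41 = 6361/246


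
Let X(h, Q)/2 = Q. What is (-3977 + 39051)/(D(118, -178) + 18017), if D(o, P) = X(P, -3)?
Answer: 35074/18011 ≈ 1.9474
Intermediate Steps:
X(h, Q) = 2*Q
D(o, P) = -6 (D(o, P) = 2*(-3) = -6)
(-3977 + 39051)/(D(118, -178) + 18017) = (-3977 + 39051)/(-6 + 18017) = 35074/18011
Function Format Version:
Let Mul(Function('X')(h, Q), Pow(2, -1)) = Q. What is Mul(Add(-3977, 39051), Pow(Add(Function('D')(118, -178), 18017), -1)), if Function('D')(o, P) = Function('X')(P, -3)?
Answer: Rational(35074, 18011) ≈ 1.9474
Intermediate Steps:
Function('X')(h, Q) = Mul(2, Q)
Function('D')(o, P) = -6 (Function('D')(o, P) = Mul(2, -3) = -6)
Mul(Add(-3977, 39051), Pow(Add(Function('D')(118, -178), 18017), -1)) = Mul(Add(-3977, 39051), Pow(Add(-6, 18017), -1)) = Mul(35074, Pow(18011, -1)) = Mul(35074, Rational(1, 18011)) = Rational(35074, 18011)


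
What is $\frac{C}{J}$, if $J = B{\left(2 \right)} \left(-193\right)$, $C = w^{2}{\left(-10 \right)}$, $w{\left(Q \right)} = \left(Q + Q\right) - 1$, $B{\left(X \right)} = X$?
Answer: $- \frac{441}{386} \approx -1.1425$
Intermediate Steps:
$w{\left(Q \right)} = -1 + 2 Q$ ($w{\left(Q \right)} = 2 Q - 1 = -1 + 2 Q$)
$C = 441$ ($C = \left(-1 + 2 \left(-10\right)\right)^{2} = \left(-1 - 20\right)^{2} = \left(-21\right)^{2} = 441$)
$J = -386$ ($J = 2 \left(-193\right) = -386$)
$\frac{C}{J} = \frac{441}{-386} = 441 \left(- \frac{1}{386}\right) = - \frac{441}{386}$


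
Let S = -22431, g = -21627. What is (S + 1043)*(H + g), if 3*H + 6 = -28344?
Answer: 664674876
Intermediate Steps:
H = -9450 (H = -2 + (⅓)*(-28344) = -2 - 9448 = -9450)
(S + 1043)*(H + g) = (-22431 + 1043)*(-9450 - 21627) = -21388*(-31077) = 664674876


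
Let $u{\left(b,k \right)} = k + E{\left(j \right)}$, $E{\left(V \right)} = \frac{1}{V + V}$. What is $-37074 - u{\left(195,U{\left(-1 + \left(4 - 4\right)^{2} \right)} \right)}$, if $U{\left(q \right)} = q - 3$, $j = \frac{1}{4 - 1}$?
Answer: $- \frac{74143}{2} \approx -37072.0$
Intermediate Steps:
$j = \frac{1}{3} \approx 0.33333$
$E{\left(V \right)} = \frac{1}{2 V}$
$U{\left(q \right)} = -3 + q$ ($U{\left(q \right)} = q - 3 = -3 + q$)
$u{\left(b,k \right)} = \frac{3}{2} + k$ ($u{\left(b,k \right)} = k + \frac{\frac{1}{\frac{1}{3}}}{2} = k + \frac{1}{2} \cdot 3 = k + \frac{3}{2} = \frac{3}{2} + k$)
$-37074 - u{\left(195,U{\left(-1 + \left(4 - 4\right)^{2} \right)} \right)} = -37074 - \left(\frac{3}{2} - \left(4 - \left(4 - 4\right)^{2}\right)\right) = -37074 - \left(\frac{3}{2} - \left(4 + 0\right)\right) = -37074 - \left(\frac{3}{2} + \left(-3 + \left(-1 + 0\right)\right)\right) = -37074 - \left(\frac{3}{2} - 4\right) = -37074 - - \frac{5}{2} = -37074 + \frac{5}{2} = - \frac{74143}{2}$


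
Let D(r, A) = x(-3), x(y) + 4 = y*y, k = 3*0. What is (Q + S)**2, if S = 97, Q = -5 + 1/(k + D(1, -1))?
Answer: 212521/25 ≈ 8500.8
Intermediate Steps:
k = 0
x(y) = -4 + y**2 (x(y) = -4 + y*y = -4 + y**2)
D(r, A) = 5 (D(r, A) = -4 + (-3)**2 = -4 + 9 = 5)
Q = -24/5 (Q = -5 + 1/(0 + 5) = -5 + 1/5 = -24/5 ≈ -4.8000)
(Q + S)**2 = (-24/5 + 97)**2 = (461/5)**2 = 212521/25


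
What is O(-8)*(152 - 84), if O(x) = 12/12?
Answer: 68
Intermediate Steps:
O(x) = 1 (O(x) = 12*(1/12) = 1)
O(-8)*(152 - 84) = 1*(152 - 84) = 1*68 = 68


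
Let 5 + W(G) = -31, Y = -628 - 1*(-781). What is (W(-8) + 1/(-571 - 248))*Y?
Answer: -501245/91 ≈ -5508.2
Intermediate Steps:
Y = 153 (Y = -628 + 781 = 153)
W(G) = -36 (W(G) = -5 - 31 = -36)
(W(-8) + 1/(-571 - 248))*Y = (-36 + 1/(-571 - 248))*153 = (-36 + 1/(-819))*153 = (-36 - 1/819)*153 = -29485/819*153 = -501245/91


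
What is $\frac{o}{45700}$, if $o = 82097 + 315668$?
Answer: $\frac{79553}{9140} \approx 8.7038$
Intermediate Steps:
$o = 397765$
$\frac{o}{45700} = \frac{397765}{45700} = 397765 \cdot \frac{1}{45700} = \frac{79553}{9140}$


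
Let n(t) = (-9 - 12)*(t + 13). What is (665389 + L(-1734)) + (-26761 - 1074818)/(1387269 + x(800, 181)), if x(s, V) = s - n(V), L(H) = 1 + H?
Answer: 923902953229/1392143 ≈ 6.6366e+5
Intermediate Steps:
n(t) = -273 - 21*t (n(t) = -21*(13 + t) = -273 - 21*t)
x(s, V) = 273 + s + 21*V (x(s, V) = s - (-273 - 21*V) = s + (273 + 21*V) = 273 + s + 21*V)
(665389 + L(-1734)) + (-26761 - 1074818)/(1387269 + x(800, 181)) = (665389 + (1 - 1734)) + (-26761 - 1074818)/(1387269 + (273 + 800 + 21*181)) = (665389 - 1733) - 1101579/(1387269 + (273 + 800 + 3801)) = 663656 - 1101579/(1387269 + 4874) = 663656 - 1101579/1392143 = 923902953229/1392143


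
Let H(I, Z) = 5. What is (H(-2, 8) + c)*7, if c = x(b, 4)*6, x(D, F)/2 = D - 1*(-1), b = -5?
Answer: -301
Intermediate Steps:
x(D, F) = 2 + 2*D (x(D, F) = 2*(D - 1*(-1)) = 2*(D + 1) = 2*(1 + D) = 2 + 2*D)
c = -48 (c = (2 + 2*(-5))*6 = (2 - 10)*6 = -8*6 = -48)
(H(-2, 8) + c)*7 = (5 - 48)*7 = -43*7 = -301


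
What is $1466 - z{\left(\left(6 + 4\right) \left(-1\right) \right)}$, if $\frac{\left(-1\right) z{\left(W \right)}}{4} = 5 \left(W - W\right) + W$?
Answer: $1426$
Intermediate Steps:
$z{\left(W \right)} = - 4 W$ ($z{\left(W \right)} = - 4 \left(5 \left(W - W\right) + W\right) = - 4 \left(5 \cdot 0 + W\right) = - 4 \left(0 + W\right) = - 4 W$)
$1466 - z{\left(\left(6 + 4\right) \left(-1\right) \right)} = 1466 - - 4 \left(6 + 4\right) \left(-1\right) = 1466 - - 4 \cdot 10 \left(-1\right) = 1466 - \left(-4\right) \left(-10\right) = 1466 - 40 = 1426$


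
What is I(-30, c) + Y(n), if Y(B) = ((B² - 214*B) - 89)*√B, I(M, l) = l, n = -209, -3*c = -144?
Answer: 48 + 88318*I*√209 ≈ 48.0 + 1.2768e+6*I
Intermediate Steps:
c = 48 (c = -⅓*(-144) = 48)
Y(B) = √B*(-89 + B² - 214*B) (Y(B) = (-89 + B² - 214*B)*√B = √B*(-89 + B² - 214*B))
I(-30, c) + Y(n) = 48 + √(-209)*(-89 + (-209)² - 214*(-209)) = 48 + (I*√209)*(-89 + 43681 + 44726) = 48 + (I*√209)*88318 = 48 + 88318*I*√209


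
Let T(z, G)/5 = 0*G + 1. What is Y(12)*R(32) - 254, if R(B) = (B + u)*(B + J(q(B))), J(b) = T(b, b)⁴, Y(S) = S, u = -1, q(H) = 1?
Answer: 244150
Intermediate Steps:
T(z, G) = 5 (T(z, G) = 5*(0*G + 1) = 5*(0 + 1) = 5*1 = 5)
J(b) = 625 (J(b) = 5⁴ = 625)
R(B) = (-1 + B)*(625 + B) (R(B) = (B - 1)*(B + 625) = (-1 + B)*(625 + B))
Y(12)*R(32) - 254 = 12*(-625 + 32² + 624*32) - 254 = 12*(-625 + 1024 + 19968) - 254 = 12*20367 - 254 = 244404 - 254 = 244150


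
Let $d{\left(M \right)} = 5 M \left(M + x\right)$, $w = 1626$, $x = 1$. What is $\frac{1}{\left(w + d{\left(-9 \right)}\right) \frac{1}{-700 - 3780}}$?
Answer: $- \frac{2240}{993} \approx -2.2558$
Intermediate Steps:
$d{\left(M \right)} = 5 M \left(1 + M\right)$ ($d{\left(M \right)} = 5 M \left(M + 1\right) = 5 M \left(1 + M\right)$)
$\frac{1}{\left(w + d{\left(-9 \right)}\right) \frac{1}{-700 - 3780}} = \frac{1}{\left(1626 + 5 \left(-9\right) \left(1 - 9\right)\right) \frac{1}{-700 - 3780}} = \frac{1}{\left(1626 + 5 \left(-9\right) \left(-8\right)\right) \frac{1}{-4480}} = \frac{1}{\left(1626 + 360\right) \left(- \frac{1}{4480}\right)} = \frac{1}{1986 \left(- \frac{1}{4480}\right)} = \frac{1}{- \frac{993}{2240}} = - \frac{2240}{993}$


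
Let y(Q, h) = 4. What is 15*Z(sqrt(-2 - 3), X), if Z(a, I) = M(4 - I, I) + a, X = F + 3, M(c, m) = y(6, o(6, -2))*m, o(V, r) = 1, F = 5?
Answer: 480 + 15*I*sqrt(5) ≈ 480.0 + 33.541*I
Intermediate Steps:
M(c, m) = 4*m
X = 8 (X = 5 + 3 = 8)
Z(a, I) = a + 4*I (Z(a, I) = 4*I + a = a + 4*I)
15*Z(sqrt(-2 - 3), X) = 15*(sqrt(-2 - 3) + 4*8) = 15*(sqrt(-5) + 32) = 15*(I*sqrt(5) + 32) = 15*(32 + I*sqrt(5)) = 480 + 15*I*sqrt(5)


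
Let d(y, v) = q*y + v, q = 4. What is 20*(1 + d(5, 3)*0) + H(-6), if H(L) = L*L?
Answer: 56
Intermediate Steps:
d(y, v) = v + 4*y (d(y, v) = 4*y + v = v + 4*y)
H(L) = L²
20*(1 + d(5, 3)*0) + H(-6) = 20*(1 + (3 + 4*5)*0) + (-6)² = 20*(1 + (3 + 20)*0) + 36 = 20*(1 + 23*0) + 36 = 20*(1 + 0) + 36 = 20*1 + 36 = 20 + 36 = 56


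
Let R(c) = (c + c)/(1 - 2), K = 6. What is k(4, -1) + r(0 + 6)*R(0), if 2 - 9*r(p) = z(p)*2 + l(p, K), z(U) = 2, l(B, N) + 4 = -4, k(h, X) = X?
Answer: -1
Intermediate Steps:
l(B, N) = -8 (l(B, N) = -4 - 4 = -8)
R(c) = -2*c (R(c) = (2*c)/(-1) = (2*c)*(-1) = -2*c)
r(p) = ⅔ (r(p) = 2/9 - (2*2 - 8)/9 = 2/9 - (4 - 8)/9 = 2/9 - ⅑*(-4) = 2/9 + 4/9 = ⅔)
k(4, -1) + r(0 + 6)*R(0) = -1 + 2*(-2*0)/3 = -1 + (⅔)*0 = -1 + 0 = -1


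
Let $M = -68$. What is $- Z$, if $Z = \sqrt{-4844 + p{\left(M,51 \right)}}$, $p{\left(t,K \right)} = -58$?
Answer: $- i \sqrt{4902} \approx - 70.014 i$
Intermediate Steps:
$Z = i \sqrt{4902}$ ($Z = \sqrt{-4844 - 58} = \sqrt{-4902} = i \sqrt{4902} \approx 70.014 i$)
$- Z = - i \sqrt{4902}$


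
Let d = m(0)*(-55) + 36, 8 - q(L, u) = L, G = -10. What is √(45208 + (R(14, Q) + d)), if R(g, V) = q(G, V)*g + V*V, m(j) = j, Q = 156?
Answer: 2*√17458 ≈ 264.26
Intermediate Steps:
q(L, u) = 8 - L
d = 36 (d = 0*(-55) + 36 = 0 + 36 = 36)
R(g, V) = V² + 18*g (R(g, V) = (8 - 1*(-10))*g + V*V = (8 + 10)*g + V² = 18*g + V² = V² + 18*g)
√(45208 + (R(14, Q) + d)) = √(45208 + ((156² + 18*14) + 36)) = √(45208 + ((24336 + 252) + 36)) = √(45208 + (24588 + 36)) = √(45208 + 24624) = √69832 = 2*√17458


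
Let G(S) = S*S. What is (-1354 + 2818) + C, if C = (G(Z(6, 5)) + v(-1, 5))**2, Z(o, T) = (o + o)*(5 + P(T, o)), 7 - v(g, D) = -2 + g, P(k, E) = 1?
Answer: 26979100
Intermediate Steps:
v(g, D) = 9 - g (v(g, D) = 7 - (-2 + g) = 7 + (2 - g) = 9 - g)
Z(o, T) = 12*o (Z(o, T) = (o + o)*(5 + 1) = (2*o)*6 = 12*o)
G(S) = S**2
C = 26977636 (C = ((12*6)**2 + (9 - 1*(-1)))**2 = (72**2 + (9 + 1))**2 = (5184 + 10)**2 = 5194**2 = 26977636)
(-1354 + 2818) + C = (-1354 + 2818) + 26977636 = 1464 + 26977636 = 26979100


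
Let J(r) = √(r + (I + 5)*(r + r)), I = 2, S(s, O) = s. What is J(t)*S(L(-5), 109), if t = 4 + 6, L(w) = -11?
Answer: -55*√6 ≈ -134.72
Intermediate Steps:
t = 10
J(r) = √15*√r (J(r) = √(r + (2 + 5)*(r + r)) = √(r + 7*(2*r)) = √(r + 14*r) = √(15*r) = √15*√r)
J(t)*S(L(-5), 109) = (√15*√10)*(-11) = (5*√6)*(-11) = -55*√6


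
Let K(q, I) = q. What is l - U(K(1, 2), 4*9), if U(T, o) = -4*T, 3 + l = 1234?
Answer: 1235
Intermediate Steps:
l = 1231 (l = -3 + 1234 = 1231)
l - U(K(1, 2), 4*9) = 1231 - (-4) = 1231 - 1*(-4) = 1231 + 4 = 1235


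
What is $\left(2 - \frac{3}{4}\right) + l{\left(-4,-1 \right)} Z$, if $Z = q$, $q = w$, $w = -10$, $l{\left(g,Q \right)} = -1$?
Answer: $\frac{45}{4} \approx 11.25$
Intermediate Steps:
$q = -10$
$Z = -10$
$\left(2 - \frac{3}{4}\right) + l{\left(-4,-1 \right)} Z = \left(2 - \frac{3}{4}\right) - -10 = \left(2 - 3 \cdot \frac{1}{4}\right) + 10 = \left(2 - \frac{3}{4}\right) + 10 = \frac{5}{4} + 10 = \frac{45}{4}$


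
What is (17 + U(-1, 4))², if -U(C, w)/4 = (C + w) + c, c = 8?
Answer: 729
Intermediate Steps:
U(C, w) = -32 - 4*C - 4*w (U(C, w) = -4*((C + w) + 8) = -4*(8 + C + w) = -32 - 4*C - 4*w)
(17 + U(-1, 4))² = (17 + (-32 - 4*(-1) - 4*4))² = (17 + (-32 + 4 - 16))² = (17 - 44)² = (-27)² = 729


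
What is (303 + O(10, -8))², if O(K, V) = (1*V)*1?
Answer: 87025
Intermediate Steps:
O(K, V) = V (O(K, V) = V*1 = V)
(303 + O(10, -8))² = (303 - 8)² = 295² = 87025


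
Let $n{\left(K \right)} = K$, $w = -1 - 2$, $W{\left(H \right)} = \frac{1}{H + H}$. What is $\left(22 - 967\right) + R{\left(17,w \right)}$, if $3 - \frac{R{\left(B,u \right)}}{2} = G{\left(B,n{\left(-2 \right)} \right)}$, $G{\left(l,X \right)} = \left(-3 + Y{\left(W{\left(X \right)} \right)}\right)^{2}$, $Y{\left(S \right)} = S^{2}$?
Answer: $- \frac{122401}{128} \approx -956.26$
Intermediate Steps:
$W{\left(H \right)} = \frac{1}{2 H}$
$w = -3$
$G{\left(l,X \right)} = \left(-3 + \frac{1}{4 X^{2}}\right)^{2}$ ($G{\left(l,X \right)} = \left(-3 + \left(\frac{1}{2 X}\right)^{2}\right)^{2} = \left(-3 + \frac{1}{4 X^{2}}\right)^{2}$)
$R{\left(B,u \right)} = - \frac{1441}{128}$ ($R{\left(B,u \right)} = 6 - 2 \frac{\left(1 - 12 \left(-2\right)^{2}\right)^{2}}{16 \cdot 16} = 6 - 2 \cdot \frac{1}{16} \cdot \frac{1}{16} \left(1 - 48\right)^{2} = 6 - 2 \cdot \frac{1}{16} \cdot \frac{1}{16} \left(-47\right)^{2} = 6 - 2 \cdot \frac{1}{16} \cdot \frac{1}{16} \cdot 2209 = 6 - \frac{2209}{128} = - \frac{1441}{128}$)
$\left(22 - 967\right) + R{\left(17,w \right)} = \left(22 - 967\right) - \frac{1441}{128} = -945 - \frac{1441}{128} = - \frac{122401}{128}$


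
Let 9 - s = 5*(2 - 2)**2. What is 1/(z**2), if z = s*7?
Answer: 1/3969 ≈ 0.00025195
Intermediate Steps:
s = 9 (s = 9 - 5*(2 - 2)**2 = 9 - 5*0**2 = 9 - 5*0 = 9 - 1*0 = 9 + 0 = 9)
z = 63 (z = 9*7 = 63)
1/(z**2) = 1/(63**2) = 1/3969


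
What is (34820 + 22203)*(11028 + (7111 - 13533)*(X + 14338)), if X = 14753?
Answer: -10652544979602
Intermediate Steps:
(34820 + 22203)*(11028 + (7111 - 13533)*(X + 14338)) = (34820 + 22203)*(11028 + (7111 - 13533)*(14753 + 14338)) = 57023*(11028 - 6422*29091) = 57023*(11028 - 186822402) = 57023*(-186811374) = -10652544979602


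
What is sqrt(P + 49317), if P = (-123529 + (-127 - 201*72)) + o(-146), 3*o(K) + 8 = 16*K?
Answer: I*sqrt(806331)/3 ≈ 299.32*I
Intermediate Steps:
o(K) = -8/3 + 16*K/3 (o(K) = -8/3 + (16*K)/3 = -8/3 + 16*K/3)
P = -416728/3 (P = (-123529 + (-127 - 201*72)) + (-8/3 + (16/3)*(-146)) = (-123529 + (-127 - 14472)) + (-8/3 - 2336/3) = (-123529 - 14599) - 2344/3 = -138128 - 2344/3 = -416728/3 ≈ -1.3891e+5)
sqrt(P + 49317) = sqrt(-416728/3 + 49317) = sqrt(-268777/3) = I*sqrt(806331)/3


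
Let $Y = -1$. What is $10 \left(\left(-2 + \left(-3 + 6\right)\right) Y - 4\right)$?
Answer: $-50$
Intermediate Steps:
$10 \left(\left(-2 + \left(-3 + 6\right)\right) Y - 4\right) = 10 \left(\left(-2 + \left(-3 + 6\right)\right) \left(-1\right) - 4\right) = 10 \left(\left(-2 + 3\right) \left(-1\right) - 4\right) = 10 \left(1 \left(-1\right) - 4\right) = 10 \left(-1 - 4\right) = 10 \left(-5\right) = -50$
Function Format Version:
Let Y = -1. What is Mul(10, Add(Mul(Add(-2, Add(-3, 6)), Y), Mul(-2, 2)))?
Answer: -50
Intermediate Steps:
Mul(10, Add(Mul(Add(-2, Add(-3, 6)), Y), Mul(-2, 2))) = Mul(10, Add(Mul(Add(-2, Add(-3, 6)), -1), Mul(-2, 2))) = Mul(10, Add(Mul(Add(-2, 3), -1), -4)) = Mul(10, Add(Mul(1, -1), -4)) = Mul(10, Add(-1, -4)) = Mul(10, -5) = -50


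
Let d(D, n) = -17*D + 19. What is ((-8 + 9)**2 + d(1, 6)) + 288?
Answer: 291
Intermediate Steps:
d(D, n) = 19 - 17*D
((-8 + 9)**2 + d(1, 6)) + 288 = ((-8 + 9)**2 + (19 - 17*1)) + 288 = (1**2 + (19 - 17)) + 288 = (1 + 2) + 288 = 3 + 288 = 291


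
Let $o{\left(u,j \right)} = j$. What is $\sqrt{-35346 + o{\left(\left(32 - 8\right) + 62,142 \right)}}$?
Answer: $2 i \sqrt{8801} \approx 187.63 i$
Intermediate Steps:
$\sqrt{-35346 + o{\left(\left(32 - 8\right) + 62,142 \right)}} = \sqrt{-35346 + 142} = \sqrt{-35204} = 2 i \sqrt{8801}$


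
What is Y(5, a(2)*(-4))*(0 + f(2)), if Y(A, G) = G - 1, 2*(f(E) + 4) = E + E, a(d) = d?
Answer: 18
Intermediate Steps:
f(E) = -4 + E (f(E) = -4 + (E + E)/2 = -4 + (2*E)/2 = -4 + E)
Y(A, G) = -1 + G
Y(5, a(2)*(-4))*(0 + f(2)) = (-1 + 2*(-4))*(0 + (-4 + 2)) = (-1 - 8)*(0 - 2) = -9*(-2) = 18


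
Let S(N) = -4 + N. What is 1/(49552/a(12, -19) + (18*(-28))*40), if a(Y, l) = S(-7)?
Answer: -11/271312 ≈ -4.0544e-5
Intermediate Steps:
a(Y, l) = -11 (a(Y, l) = -4 - 7 = -11)
1/(49552/a(12, -19) + (18*(-28))*40) = 1/(49552/(-11) + (18*(-28))*40) = 1/(49552*(-1/11) - 504*40) = 1/(-49552/11 - 20160) = 1/(-271312/11) = -11/271312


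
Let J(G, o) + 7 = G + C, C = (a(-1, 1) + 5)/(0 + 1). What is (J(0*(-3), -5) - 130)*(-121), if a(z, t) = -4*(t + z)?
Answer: 15972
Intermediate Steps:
a(z, t) = -4*t - 4*z
C = 5 (C = ((-4*1 - 4*(-1)) + 5)/(0 + 1) = ((-4 + 4) + 5)/1 = (0 + 5)*1 = 5*1 = 5)
J(G, o) = -2 + G (J(G, o) = -7 + (G + 5) = -7 + (5 + G) = -2 + G)
(J(0*(-3), -5) - 130)*(-121) = ((-2 + 0*(-3)) - 130)*(-121) = ((-2 + 0) - 130)*(-121) = (-2 - 130)*(-121) = -132*(-121) = 15972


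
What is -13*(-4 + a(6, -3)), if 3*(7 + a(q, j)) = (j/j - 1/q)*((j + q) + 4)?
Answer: 2119/18 ≈ 117.72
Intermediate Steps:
a(q, j) = -7 + (1 - 1/q)*(4 + j + q)/3 (a(q, j) = -7 + ((j/j - 1/q)*((j + q) + 4))/3 = -7 + ((1 - 1/q)*(4 + j + q))/3 = -7 + (1 - 1/q)*(4 + j + q)/3)
-13*(-4 + a(6, -3)) = -13*(-4 + (⅓)*(-4 - 1*(-3) + 6*(-18 - 3 + 6))/6) = -13*(-4 + (⅓)*(⅙)*(-4 + 3 + 6*(-15))) = -13*(-4 + (⅓)*(⅙)*(-4 + 3 - 90)) = -13*(-4 + (⅓)*(⅙)*(-91)) = -13*(-4 - 91/18) = -13*(-163/18) = 2119/18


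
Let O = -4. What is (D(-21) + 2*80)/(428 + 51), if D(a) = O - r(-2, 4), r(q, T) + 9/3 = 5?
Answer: 154/479 ≈ 0.32150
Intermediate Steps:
r(q, T) = 2 (r(q, T) = -3 + 5 = 2)
D(a) = -6 (D(a) = -4 - 1*2 = -4 - 2 = -6)
(D(-21) + 2*80)/(428 + 51) = (-6 + 2*80)/(428 + 51) = (-6 + 160)/479 = 154*(1/479) = 154/479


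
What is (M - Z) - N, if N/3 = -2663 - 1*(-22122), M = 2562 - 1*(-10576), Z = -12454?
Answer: -32785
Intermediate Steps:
M = 13138 (M = 2562 + 10576 = 13138)
N = 58377 (N = 3*(-2663 - 1*(-22122)) = 3*(-2663 + 22122) = 3*19459 = 58377)
(M - Z) - N = (13138 - 1*(-12454)) - 1*58377 = (13138 + 12454) - 58377 = 25592 - 58377 = -32785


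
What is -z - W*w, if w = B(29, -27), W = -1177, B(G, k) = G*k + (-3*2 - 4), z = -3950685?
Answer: 3017324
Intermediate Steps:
B(G, k) = -10 + G*k (B(G, k) = G*k + (-6 - 4) = G*k - 10 = -10 + G*k)
w = -793 (w = -10 + 29*(-27) = -10 - 783 = -793)
-z - W*w = -1*(-3950685) - (-1177)*(-793) = 3950685 - 1*933361 = 3950685 - 933361 = 3017324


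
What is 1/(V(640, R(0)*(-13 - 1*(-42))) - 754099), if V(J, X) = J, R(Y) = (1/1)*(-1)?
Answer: -1/753459 ≈ -1.3272e-6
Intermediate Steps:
R(Y) = -1 (R(Y) = (1*1)*(-1) = 1*(-1) = -1)
1/(V(640, R(0)*(-13 - 1*(-42))) - 754099) = 1/(640 - 754099) = 1/(-753459) = -1/753459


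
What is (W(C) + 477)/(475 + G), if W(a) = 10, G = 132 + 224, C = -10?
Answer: 487/831 ≈ 0.58604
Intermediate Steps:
G = 356
(W(C) + 477)/(475 + G) = (10 + 477)/(475 + 356) = 487/831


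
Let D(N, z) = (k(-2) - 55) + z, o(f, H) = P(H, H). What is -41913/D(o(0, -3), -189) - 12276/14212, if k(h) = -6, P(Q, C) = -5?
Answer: 13468149/80750 ≈ 166.79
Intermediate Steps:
o(f, H) = -5
D(N, z) = -61 + z (D(N, z) = (-6 - 55) + z = -61 + z)
-41913/D(o(0, -3), -189) - 12276/14212 = -41913/(-61 - 189) - 12276/14212 = -41913/(-250) - 12276*1/14212 = -41913*(-1/250) - 279/323 = 41913/250 - 279/323 = 13468149/80750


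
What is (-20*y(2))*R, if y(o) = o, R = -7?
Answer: 280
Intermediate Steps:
(-20*y(2))*R = -20*2*(-7) = -40*(-7) = 280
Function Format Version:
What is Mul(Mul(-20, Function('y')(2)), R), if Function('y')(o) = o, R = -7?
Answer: 280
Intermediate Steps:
Mul(Mul(-20, Function('y')(2)), R) = Mul(Mul(-20, 2), -7) = Mul(-40, -7) = 280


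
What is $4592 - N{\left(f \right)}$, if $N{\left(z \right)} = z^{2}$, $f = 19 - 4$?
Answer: $4367$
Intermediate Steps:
$f = 15$
$4592 - N{\left(f \right)} = 4592 - 15^{2} = 4592 - 225 = 4367$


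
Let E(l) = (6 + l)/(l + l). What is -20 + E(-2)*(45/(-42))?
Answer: -265/14 ≈ -18.929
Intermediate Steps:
E(l) = (6 + l)/(2*l) (E(l) = (6 + l)/((2*l)) = (6 + l)*(1/(2*l)) = (6 + l)/(2*l))
-20 + E(-2)*(45/(-42)) = -20 + ((½)*(6 - 2)/(-2))*(45/(-42)) = -20 + ((½)*(-½)*4)*(45*(-1/42)) = -20 - 1*(-15/14) = -20 + 15/14 = -265/14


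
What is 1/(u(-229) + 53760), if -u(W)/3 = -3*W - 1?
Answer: 1/51702 ≈ 1.9342e-5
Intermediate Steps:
u(W) = 3 + 9*W (u(W) = -3*(-3*W - 1) = -3*(-1 - 3*W) = 3 + 9*W)
1/(u(-229) + 53760) = 1/((3 + 9*(-229)) + 53760) = 1/((3 - 2061) + 53760) = 1/(-2058 + 53760) = 1/51702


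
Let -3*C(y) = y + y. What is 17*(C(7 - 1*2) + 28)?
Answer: 1258/3 ≈ 419.33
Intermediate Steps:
C(y) = -2*y/3 (C(y) = -(y + y)/3 = -2*y/3)
17*(C(7 - 1*2) + 28) = 17*(-2*(7 - 1*2)/3 + 28) = 17*(-2*(7 - 2)/3 + 28) = 17*(-⅔*5 + 28) = 17*(-10/3 + 28) = 17*(74/3) = 1258/3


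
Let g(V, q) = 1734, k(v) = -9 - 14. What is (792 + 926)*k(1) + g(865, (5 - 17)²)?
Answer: -37780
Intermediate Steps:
k(v) = -23
(792 + 926)*k(1) + g(865, (5 - 17)²) = (792 + 926)*(-23) + 1734 = 1718*(-23) + 1734 = -39514 + 1734 = -37780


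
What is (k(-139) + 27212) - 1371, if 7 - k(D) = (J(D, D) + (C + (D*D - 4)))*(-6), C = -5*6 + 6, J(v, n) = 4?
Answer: 141630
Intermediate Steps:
C = -24 (C = -30 + 6 = -24)
k(D) = -137 + 6*D² (k(D) = 7 - (4 + (-24 + (D*D - 4)))*(-6) = 7 - (4 + (-24 + (D² - 4)))*(-6) = 7 - (4 + (-24 + (-4 + D²)))*(-6) = 7 - (4 + (-28 + D²))*(-6) = 7 - (-24 + D²)*(-6) = 7 - (144 - 6*D²) = 7 + (-144 + 6*D²) = -137 + 6*D²)
(k(-139) + 27212) - 1371 = ((-137 + 6*(-139)²) + 27212) - 1371 = ((-137 + 6*19321) + 27212) - 1371 = ((-137 + 115926) + 27212) - 1371 = (115789 + 27212) - 1371 = 143001 - 1371 = 141630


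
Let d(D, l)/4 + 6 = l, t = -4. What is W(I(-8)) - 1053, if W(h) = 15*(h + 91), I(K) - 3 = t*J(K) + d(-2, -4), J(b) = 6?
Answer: -603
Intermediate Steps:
d(D, l) = -24 + 4*l
I(K) = -61 (I(K) = 3 + (-4*6 + (-24 + 4*(-4))) = 3 + (-24 + (-24 - 16)) = 3 + (-24 - 40) = 3 - 64 = -61)
W(h) = 1365 + 15*h (W(h) = 15*(91 + h) = 1365 + 15*h)
W(I(-8)) - 1053 = (1365 + 15*(-61)) - 1053 = (1365 - 915) - 1053 = 450 - 1053 = -603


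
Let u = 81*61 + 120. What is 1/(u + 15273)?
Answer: 1/20334 ≈ 4.9179e-5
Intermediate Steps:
u = 5061 (u = 4941 + 120 = 5061)
1/(u + 15273) = 1/(5061 + 15273) = 1/20334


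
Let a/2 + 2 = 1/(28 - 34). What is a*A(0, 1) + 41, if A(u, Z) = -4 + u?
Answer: 175/3 ≈ 58.333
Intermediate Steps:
a = -13/3 (a = -4 + 2/(28 - 34) = -4 + 2/(-6) = -4 + 2*(-⅙) = -4 - ⅓ = -13/3 ≈ -4.3333)
a*A(0, 1) + 41 = -13*(-4 + 0)/3 + 41 = -13/3*(-4) + 41 = 52/3 + 41 = 175/3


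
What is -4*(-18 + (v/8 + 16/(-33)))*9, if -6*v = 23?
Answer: 30039/44 ≈ 682.70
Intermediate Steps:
v = -23/6 (v = -⅙*23 = -23/6 ≈ -3.8333)
-4*(-18 + (v/8 + 16/(-33)))*9 = -4*(-18 + (-23/6/8 + 16/(-33)))*9 = -4*(-18 + (-23/6*⅛ + 16*(-1/33)))*9 = -4*(-18 + (-23/48 - 16/33))*9 = -4*(-18 - 509/528)*9 = -(-10013)*9/132 = -4*(-30039/176) = 30039/44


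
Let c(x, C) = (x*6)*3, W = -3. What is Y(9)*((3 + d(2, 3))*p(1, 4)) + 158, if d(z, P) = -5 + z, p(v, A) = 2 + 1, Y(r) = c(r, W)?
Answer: 158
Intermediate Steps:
c(x, C) = 18*x (c(x, C) = (6*x)*3 = 18*x)
Y(r) = 18*r
p(v, A) = 3
Y(9)*((3 + d(2, 3))*p(1, 4)) + 158 = (18*9)*((3 + (-5 + 2))*3) + 158 = 162*((3 - 3)*3) + 158 = 162*(0*3) + 158 = 162*0 + 158 = 0 + 158 = 158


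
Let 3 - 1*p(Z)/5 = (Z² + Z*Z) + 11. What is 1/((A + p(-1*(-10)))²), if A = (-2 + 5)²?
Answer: 1/1062961 ≈ 9.4077e-7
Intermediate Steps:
p(Z) = -40 - 10*Z² (p(Z) = 15 - 5*((Z² + Z*Z) + 11) = 15 - 5*((Z² + Z²) + 11) = 15 - 5*(2*Z² + 11) = 15 - 5*(11 + 2*Z²) = 15 + (-55 - 10*Z²) = -40 - 10*Z²)
A = 9 (A = 3² = 9)
1/((A + p(-1*(-10)))²) = 1/((9 + (-40 - 10*(-1*(-10))²))²) = 1/((9 + (-40 - 10*10²))²) = 1/((9 + (-40 - 10*100))²) = 1/((9 + (-40 - 1000))²) = 1/((9 - 1040)²) = 1/((-1031)²) = 1/1062961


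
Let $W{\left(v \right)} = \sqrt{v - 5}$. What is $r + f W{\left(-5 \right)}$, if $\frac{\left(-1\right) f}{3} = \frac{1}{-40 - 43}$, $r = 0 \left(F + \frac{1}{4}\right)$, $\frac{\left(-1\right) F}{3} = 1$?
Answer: $\frac{3 i \sqrt{10}}{83} \approx 0.1143 i$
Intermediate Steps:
$F = -3$ ($F = \left(-3\right) 1 = -3$)
$r = 0$ ($r = 0 \left(-3 + \frac{1}{4}\right) = 0 \left(- \frac{11}{4}\right) = 0$)
$f = \frac{3}{83}$ ($f = - \frac{3}{-40 - 43} = - \frac{3}{-83} = \left(-3\right) \left(- \frac{1}{83}\right) = \frac{3}{83} \approx 0.036145$)
$W{\left(v \right)} = \sqrt{-5 + v}$
$r + f W{\left(-5 \right)} = 0 + \frac{3 \sqrt{-5 - 5}}{83} = 0 + \frac{3 \sqrt{-10}}{83} = 0 + \frac{3 i \sqrt{10}}{83} = \frac{3 i \sqrt{10}}{83}$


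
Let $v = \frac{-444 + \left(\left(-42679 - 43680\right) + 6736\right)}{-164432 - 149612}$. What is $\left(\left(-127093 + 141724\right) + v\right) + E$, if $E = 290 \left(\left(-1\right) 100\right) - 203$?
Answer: $- \frac{4576169101}{314044} \approx -14572.0$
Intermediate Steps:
$v = \frac{80067}{314044}$ ($v = \frac{-444 + \left(-86359 + 6736\right)}{-314044} = \left(-444 - 79623\right) \left(- \frac{1}{314044}\right) = \left(-80067\right) \left(- \frac{1}{314044}\right) = \frac{80067}{314044} \approx 0.25495$)
$E = -29203$ ($E = 290 \left(-100\right) - 203 = -29000 - 203 = -29203$)
$\left(\left(-127093 + 141724\right) + v\right) + E = \left(\left(-127093 + 141724\right) + \frac{80067}{314044}\right) - 29203 = \left(14631 + \frac{80067}{314044}\right) - 29203 = \frac{4594857831}{314044} - 29203 = - \frac{4576169101}{314044}$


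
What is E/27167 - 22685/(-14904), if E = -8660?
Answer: 487214755/404896968 ≈ 1.2033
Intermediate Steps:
E/27167 - 22685/(-14904) = -8660/27167 - 22685/(-14904) = -8660*1/27167 - 22685*(-1/14904) = -8660/27167 + 22685/14904 = 487214755/404896968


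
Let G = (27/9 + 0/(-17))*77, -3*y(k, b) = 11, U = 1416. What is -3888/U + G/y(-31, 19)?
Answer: -3879/59 ≈ -65.746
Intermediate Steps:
y(k, b) = -11/3 (y(k, b) = -⅓*11 = -11/3)
G = 231 (G = (27*(⅑) + 0*(-1/17))*77 = (3 + 0)*77 = 3*77 = 231)
-3888/U + G/y(-31, 19) = -3888/1416 + 231/(-11/3) = -3888*1/1416 + 231*(-3/11) = -162/59 - 63 = -3879/59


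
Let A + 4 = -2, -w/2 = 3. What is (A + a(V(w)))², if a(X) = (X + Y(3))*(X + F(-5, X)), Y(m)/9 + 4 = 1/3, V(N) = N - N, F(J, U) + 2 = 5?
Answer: 11025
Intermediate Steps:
F(J, U) = 3 (F(J, U) = -2 + 5 = 3)
w = -6 (w = -2*3 = -6)
V(N) = 0
A = -6 (A = -4 - 2 = -6)
Y(m) = -33 (Y(m) = -36 + 9/3 = -36 + 9*(⅓) = -36 + 3 = -33)
a(X) = (-33 + X)*(3 + X) (a(X) = (X - 33)*(X + 3) = (-33 + X)*(3 + X))
(A + a(V(w)))² = (-6 + (-99 + 0² - 30*0))² = (-6 + (-99 + 0 + 0))² = (-6 - 99)² = (-105)² = 11025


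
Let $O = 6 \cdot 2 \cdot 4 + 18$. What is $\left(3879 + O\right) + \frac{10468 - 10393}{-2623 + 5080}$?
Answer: $\frac{3230980}{819} \approx 3945.0$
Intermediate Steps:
$O = 66$ ($O = 12 \cdot 4 + 18 = 48 + 18 = 66$)
$\left(3879 + O\right) + \frac{10468 - 10393}{-2623 + 5080} = \left(3879 + 66\right) + \frac{10468 - 10393}{-2623 + 5080} = 3945 + \frac{75}{2457} = 3945 + 75 \cdot \frac{1}{2457} = 3945 + \frac{25}{819} = \frac{3230980}{819}$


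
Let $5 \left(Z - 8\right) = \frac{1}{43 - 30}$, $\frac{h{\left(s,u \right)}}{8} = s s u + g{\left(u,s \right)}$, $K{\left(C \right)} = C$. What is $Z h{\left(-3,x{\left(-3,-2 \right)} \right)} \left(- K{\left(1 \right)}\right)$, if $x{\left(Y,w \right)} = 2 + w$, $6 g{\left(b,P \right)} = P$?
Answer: $\frac{2084}{65} \approx 32.062$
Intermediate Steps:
$g{\left(b,P \right)} = \frac{P}{6}$
$h{\left(s,u \right)} = \frac{4 s}{3} + 8 u s^{2}$ ($h{\left(s,u \right)} = 8 \left(s s u + \frac{s}{6}\right) = 8 \left(s^{2} u + \frac{s}{6}\right) = 8 \left(u s^{2} + \frac{s}{6}\right) = 8 \left(\frac{s}{6} + u s^{2}\right) = \frac{4 s}{3} + 8 u s^{2}$)
$Z = \frac{521}{65}$ ($Z = 8 + \frac{1}{5 \left(43 - 30\right)} = 8 + \frac{1}{5 \cdot 13} = 8 + \frac{1}{5} \cdot \frac{1}{13} = 8 + \frac{1}{65} = \frac{521}{65} \approx 8.0154$)
$Z h{\left(-3,x{\left(-3,-2 \right)} \right)} \left(- K{\left(1 \right)}\right) = \frac{521 \cdot \frac{4}{3} \left(-3\right) \left(1 + 6 \left(-3\right) \left(2 - 2\right)\right)}{65} \left(\left(-1\right) 1\right) = \frac{521 \cdot \frac{4}{3} \left(-3\right) \left(1 + 6 \left(-3\right) 0\right)}{65} \left(-1\right) = \frac{521 \cdot \frac{4}{3} \left(-3\right) \left(1 + 0\right)}{65} \left(-1\right) = \frac{521 \cdot \frac{4}{3} \left(-3\right) 1}{65} \left(-1\right) = \frac{521}{65} \left(-4\right) \left(-1\right) = \left(- \frac{2084}{65}\right) \left(-1\right) = \frac{2084}{65}$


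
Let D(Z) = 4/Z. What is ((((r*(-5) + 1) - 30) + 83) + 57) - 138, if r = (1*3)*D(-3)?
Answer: -7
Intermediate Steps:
r = -4 (r = (1*3)*(4/(-3)) = 3*(4*(-⅓)) = 3*(-4/3) = -4)
((((r*(-5) + 1) - 30) + 83) + 57) - 138 = ((((-4*(-5) + 1) - 30) + 83) + 57) - 138 = ((((20 + 1) - 30) + 83) + 57) - 138 = (((21 - 30) + 83) + 57) - 138 = ((-9 + 83) + 57) - 138 = (74 + 57) - 138 = 131 - 138 = -7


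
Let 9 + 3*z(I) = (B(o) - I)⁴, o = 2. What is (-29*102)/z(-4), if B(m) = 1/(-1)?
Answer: -493/4 ≈ -123.25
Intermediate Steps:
B(m) = -1
z(I) = -3 + (-1 - I)⁴/3
(-29*102)/z(-4) = (-29*102)/(-3 + (1 - 4)⁴/3) = -2958/(-3 + (⅓)*(-3)⁴) = -2958/(-3 + (⅓)*81) = -2958/(-3 + 27) = -2958/24 = -2958*1/24 = -493/4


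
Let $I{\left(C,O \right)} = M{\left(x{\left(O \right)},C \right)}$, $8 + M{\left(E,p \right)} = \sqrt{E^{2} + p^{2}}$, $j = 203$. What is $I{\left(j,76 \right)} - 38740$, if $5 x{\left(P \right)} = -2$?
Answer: $-38748 + \frac{\sqrt{1030229}}{5} \approx -38545.0$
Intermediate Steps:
$x{\left(P \right)} = - \frac{2}{5}$ ($x{\left(P \right)} = \frac{1}{5} \left(-2\right) = - \frac{2}{5}$)
$M{\left(E,p \right)} = -8 + \sqrt{E^{2} + p^{2}}$
$I{\left(C,O \right)} = -8 + \sqrt{\frac{4}{25} + C^{2}}$ ($I{\left(C,O \right)} = -8 + \sqrt{\left(- \frac{2}{5}\right)^{2} + C^{2}} = -8 + \sqrt{\frac{4}{25} + C^{2}}$)
$I{\left(j,76 \right)} - 38740 = \left(-8 + \frac{\sqrt{4 + 25 \cdot 203^{2}}}{5}\right) - 38740 = \left(-8 + \frac{\sqrt{4 + 25 \cdot 41209}}{5}\right) - 38740 = \left(-8 + \frac{\sqrt{4 + 1030225}}{5}\right) - 38740 = \left(-8 + \frac{\sqrt{1030229}}{5}\right) - 38740 = -38748 + \frac{\sqrt{1030229}}{5}$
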